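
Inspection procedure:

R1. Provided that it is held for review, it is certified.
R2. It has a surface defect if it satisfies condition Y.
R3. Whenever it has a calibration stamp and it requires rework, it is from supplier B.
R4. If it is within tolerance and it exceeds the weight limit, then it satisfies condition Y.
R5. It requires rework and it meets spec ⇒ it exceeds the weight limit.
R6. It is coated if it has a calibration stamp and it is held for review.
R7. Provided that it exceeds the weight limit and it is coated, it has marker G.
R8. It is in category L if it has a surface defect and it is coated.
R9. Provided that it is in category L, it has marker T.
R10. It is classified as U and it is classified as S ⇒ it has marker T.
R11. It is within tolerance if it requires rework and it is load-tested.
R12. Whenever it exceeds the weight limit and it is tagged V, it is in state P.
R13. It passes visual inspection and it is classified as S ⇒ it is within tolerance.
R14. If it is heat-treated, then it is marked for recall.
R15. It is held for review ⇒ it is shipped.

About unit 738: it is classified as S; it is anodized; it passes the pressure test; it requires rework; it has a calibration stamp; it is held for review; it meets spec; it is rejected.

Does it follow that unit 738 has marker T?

Forward chaining from the given facts derives: is certified, is from supplier B, exceeds the weight limit, is coated, has marker G, is shipped.
Rules concluding "it has marker T": R9 needs "it is in category L"; R10 needs "it is classified as U" — none of these are established.

No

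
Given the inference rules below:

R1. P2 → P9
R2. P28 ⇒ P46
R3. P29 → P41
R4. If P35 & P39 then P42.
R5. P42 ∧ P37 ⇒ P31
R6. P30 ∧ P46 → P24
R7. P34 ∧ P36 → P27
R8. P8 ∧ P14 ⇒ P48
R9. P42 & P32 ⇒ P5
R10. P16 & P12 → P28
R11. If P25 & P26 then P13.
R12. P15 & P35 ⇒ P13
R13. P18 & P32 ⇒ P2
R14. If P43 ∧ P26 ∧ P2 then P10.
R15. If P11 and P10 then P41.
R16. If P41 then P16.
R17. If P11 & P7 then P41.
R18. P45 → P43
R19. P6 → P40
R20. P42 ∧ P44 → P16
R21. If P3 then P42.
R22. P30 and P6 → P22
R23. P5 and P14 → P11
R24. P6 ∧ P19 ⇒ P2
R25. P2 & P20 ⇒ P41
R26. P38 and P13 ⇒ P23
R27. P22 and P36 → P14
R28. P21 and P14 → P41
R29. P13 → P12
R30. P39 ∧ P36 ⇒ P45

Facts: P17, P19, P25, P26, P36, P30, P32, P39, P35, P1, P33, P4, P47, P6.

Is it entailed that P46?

Yes

P42  (by R4: P35, P39)
P5  (by R9: P42, P32)
P13  (by R11: P25, P26)
P22  (by R22: P30, P6)
P2  (by R24: P6, P19)
P14  (by R27: P22, P36)
P12  (by R29: P13)
P45  (by R30: P39, P36)
P43  (by R18: P45)
P11  (by R23: P5, P14)
P10  (by R14: P43, P26, P2)
P41  (by R15: P11, P10)
P16  (by R16: P41)
P28  (by R10: P16, P12)
P46  (by R2: P28)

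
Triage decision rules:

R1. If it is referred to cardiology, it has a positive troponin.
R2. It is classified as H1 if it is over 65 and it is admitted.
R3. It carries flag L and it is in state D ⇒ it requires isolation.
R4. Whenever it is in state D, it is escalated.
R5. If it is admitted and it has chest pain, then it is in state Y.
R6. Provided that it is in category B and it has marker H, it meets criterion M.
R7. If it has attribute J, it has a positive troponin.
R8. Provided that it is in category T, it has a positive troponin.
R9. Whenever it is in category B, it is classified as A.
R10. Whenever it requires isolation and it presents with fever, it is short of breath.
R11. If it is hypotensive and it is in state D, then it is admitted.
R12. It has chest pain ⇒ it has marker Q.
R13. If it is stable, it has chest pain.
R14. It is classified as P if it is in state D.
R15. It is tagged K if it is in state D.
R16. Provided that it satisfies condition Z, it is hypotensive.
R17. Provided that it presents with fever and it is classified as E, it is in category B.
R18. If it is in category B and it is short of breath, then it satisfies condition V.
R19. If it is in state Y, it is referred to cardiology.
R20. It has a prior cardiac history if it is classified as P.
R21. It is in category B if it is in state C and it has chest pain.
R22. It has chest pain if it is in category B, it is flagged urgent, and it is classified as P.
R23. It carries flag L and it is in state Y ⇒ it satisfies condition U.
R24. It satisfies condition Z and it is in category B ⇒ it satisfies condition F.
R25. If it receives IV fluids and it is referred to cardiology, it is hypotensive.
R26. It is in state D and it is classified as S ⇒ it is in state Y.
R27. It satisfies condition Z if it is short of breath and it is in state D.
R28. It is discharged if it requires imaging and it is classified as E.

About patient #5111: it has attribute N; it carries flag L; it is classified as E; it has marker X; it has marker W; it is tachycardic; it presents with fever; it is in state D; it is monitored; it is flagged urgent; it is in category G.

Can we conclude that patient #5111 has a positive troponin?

Yes

By R3 (it carries flag L, it is in state D): it requires isolation.
By R10 (it requires isolation, it presents with fever): it is short of breath.
By R14 (it is in state D): it is classified as P.
By R17 (it presents with fever, it is classified as E): it is in category B.
By R22 (it is in category B, it is flagged urgent, it is classified as P): it has chest pain.
By R27 (it is short of breath, it is in state D): it satisfies condition Z.
By R16 (it satisfies condition Z): it is hypotensive.
By R11 (it is hypotensive, it is in state D): it is admitted.
By R5 (it is admitted, it has chest pain): it is in state Y.
By R19 (it is in state Y): it is referred to cardiology.
By R1 (it is referred to cardiology): it has a positive troponin.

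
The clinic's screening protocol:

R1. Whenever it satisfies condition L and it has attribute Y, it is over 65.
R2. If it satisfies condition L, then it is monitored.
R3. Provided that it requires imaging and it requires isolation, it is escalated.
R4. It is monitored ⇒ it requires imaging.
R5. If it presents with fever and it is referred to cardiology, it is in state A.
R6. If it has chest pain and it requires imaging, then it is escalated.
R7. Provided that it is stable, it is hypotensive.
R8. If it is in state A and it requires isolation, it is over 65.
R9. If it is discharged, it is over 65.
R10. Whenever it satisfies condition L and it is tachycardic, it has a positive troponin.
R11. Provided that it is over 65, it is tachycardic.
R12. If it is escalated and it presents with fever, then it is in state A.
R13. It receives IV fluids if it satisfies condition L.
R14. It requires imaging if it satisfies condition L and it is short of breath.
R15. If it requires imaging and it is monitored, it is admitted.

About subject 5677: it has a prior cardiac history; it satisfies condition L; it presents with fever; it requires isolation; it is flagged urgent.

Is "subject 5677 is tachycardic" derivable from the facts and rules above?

Yes

By R2 (it satisfies condition L): it is monitored.
By R4 (it is monitored): it requires imaging.
By R3 (it requires imaging, it requires isolation): it is escalated.
By R12 (it is escalated, it presents with fever): it is in state A.
By R8 (it is in state A, it requires isolation): it is over 65.
By R11 (it is over 65): it is tachycardic.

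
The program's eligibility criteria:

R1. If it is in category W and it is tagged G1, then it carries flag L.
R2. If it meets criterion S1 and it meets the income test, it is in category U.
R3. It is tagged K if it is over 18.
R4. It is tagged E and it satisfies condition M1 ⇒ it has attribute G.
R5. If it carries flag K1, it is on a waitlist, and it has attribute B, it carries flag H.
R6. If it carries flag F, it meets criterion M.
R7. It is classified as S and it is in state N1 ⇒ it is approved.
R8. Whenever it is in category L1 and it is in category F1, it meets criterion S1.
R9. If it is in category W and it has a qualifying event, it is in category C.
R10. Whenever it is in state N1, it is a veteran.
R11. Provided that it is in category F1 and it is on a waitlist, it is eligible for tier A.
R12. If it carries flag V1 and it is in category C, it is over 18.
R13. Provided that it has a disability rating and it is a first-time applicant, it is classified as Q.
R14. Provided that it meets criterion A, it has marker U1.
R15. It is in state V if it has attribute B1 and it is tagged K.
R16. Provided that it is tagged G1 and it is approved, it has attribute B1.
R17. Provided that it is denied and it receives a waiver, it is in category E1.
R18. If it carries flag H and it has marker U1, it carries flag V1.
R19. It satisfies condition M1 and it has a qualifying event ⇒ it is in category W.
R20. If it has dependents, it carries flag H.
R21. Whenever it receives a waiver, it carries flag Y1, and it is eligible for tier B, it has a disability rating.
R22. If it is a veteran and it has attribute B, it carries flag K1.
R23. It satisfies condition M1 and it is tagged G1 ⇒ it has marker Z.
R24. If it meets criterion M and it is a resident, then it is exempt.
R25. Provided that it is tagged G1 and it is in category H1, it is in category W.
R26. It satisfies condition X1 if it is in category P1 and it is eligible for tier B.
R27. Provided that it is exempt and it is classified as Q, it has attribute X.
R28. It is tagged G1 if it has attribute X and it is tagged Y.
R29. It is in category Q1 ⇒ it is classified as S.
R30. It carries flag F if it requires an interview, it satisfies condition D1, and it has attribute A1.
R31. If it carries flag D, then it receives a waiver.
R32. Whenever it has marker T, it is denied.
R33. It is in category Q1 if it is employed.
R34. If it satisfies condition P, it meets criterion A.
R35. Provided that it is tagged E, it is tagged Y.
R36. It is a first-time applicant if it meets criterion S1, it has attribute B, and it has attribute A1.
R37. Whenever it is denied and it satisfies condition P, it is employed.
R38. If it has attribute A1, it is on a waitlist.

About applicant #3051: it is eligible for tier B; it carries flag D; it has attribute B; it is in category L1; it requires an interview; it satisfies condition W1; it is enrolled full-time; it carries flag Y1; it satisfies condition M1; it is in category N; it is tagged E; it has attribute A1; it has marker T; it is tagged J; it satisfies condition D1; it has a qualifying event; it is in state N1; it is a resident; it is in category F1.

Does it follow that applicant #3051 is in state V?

Forward chaining from the given facts derives: has attribute G, meets criterion S1, is a veteran, is in category W, carries flag K1, carries flag F, receives a waiver, is denied, is tagged Y, is a first-time applicant, is on a waitlist, carries flag H, meets criterion M, is in category C, is eligible for tier A, is in category E1, has a disability rating, is exempt, is classified as Q, has attribute X, is tagged G1, carries flag L, has marker Z.
The only rule concluding "it is in state V" is R15, which needs "it has attribute B1"; that is never established.

No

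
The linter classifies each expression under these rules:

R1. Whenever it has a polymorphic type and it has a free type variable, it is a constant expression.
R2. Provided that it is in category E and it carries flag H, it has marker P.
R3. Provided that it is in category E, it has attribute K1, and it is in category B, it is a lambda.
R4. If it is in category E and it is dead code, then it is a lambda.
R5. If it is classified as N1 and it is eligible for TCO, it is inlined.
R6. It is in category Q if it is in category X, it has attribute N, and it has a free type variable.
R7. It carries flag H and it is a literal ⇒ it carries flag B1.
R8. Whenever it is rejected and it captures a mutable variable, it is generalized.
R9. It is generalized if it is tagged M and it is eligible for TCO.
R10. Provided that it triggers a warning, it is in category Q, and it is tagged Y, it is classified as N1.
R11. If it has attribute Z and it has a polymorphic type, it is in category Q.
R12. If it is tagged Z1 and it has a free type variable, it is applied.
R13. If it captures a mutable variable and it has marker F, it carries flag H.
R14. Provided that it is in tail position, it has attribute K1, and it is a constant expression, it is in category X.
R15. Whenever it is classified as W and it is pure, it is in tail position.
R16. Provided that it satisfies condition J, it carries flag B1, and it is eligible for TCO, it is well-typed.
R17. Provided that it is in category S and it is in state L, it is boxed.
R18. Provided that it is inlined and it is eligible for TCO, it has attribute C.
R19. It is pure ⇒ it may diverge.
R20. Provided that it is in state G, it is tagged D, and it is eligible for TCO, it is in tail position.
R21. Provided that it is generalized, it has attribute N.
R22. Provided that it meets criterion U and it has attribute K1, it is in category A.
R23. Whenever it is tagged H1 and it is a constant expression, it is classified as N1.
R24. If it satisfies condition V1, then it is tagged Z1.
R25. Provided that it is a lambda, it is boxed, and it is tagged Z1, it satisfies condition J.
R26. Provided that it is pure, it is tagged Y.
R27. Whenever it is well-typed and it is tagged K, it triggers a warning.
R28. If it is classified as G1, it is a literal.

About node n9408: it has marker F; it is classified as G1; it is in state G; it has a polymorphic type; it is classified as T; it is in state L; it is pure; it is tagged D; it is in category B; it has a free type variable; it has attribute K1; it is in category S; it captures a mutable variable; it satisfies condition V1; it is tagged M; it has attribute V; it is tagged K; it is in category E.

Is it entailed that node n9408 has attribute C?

Forward chaining from the given facts derives: is a constant expression, is a lambda, carries flag H, is boxed, may diverge, is tagged Z1, satisfies condition J, is tagged Y, is a literal, has marker P, carries flag B1, is applied.
The only rule concluding "it has attribute C" is R18, which needs "it is inlined"; that is never established.

No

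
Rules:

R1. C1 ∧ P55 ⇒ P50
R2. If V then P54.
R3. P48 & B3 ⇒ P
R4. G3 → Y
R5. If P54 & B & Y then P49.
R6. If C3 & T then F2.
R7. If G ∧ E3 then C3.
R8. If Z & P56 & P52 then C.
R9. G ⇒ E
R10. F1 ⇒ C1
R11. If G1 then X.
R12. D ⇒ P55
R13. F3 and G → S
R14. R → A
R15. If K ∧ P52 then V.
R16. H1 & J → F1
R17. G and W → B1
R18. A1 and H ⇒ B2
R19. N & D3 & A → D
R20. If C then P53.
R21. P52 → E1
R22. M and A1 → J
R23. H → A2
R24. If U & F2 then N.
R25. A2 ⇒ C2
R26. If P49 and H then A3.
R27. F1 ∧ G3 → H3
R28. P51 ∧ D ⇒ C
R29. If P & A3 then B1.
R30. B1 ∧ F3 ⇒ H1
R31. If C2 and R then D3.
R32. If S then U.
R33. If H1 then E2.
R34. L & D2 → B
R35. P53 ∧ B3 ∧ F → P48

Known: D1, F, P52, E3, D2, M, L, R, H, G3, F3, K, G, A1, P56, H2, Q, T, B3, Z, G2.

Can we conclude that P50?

Y  (by R4: G3)
C3  (by R7: G, E3)
C  (by R8: Z, P56, P52)
S  (by R13: F3, G)
A  (by R14: R)
V  (by R15: K, P52)
P53  (by R20: C)
J  (by R22: M, A1)
A2  (by R23: H)
C2  (by R25: A2)
D3  (by R31: C2, R)
U  (by R32: S)
B  (by R34: L, D2)
P48  (by R35: P53, B3, F)
P54  (by R2: V)
P  (by R3: P48, B3)
P49  (by R5: P54, B, Y)
F2  (by R6: C3, T)
N  (by R24: U, F2)
A3  (by R26: P49, H)
B1  (by R29: P, A3)
H1  (by R30: B1, F3)
F1  (by R16: H1, J)
D  (by R19: N, D3, A)
C1  (by R10: F1)
P55  (by R12: D)
P50  (by R1: C1, P55)

Yes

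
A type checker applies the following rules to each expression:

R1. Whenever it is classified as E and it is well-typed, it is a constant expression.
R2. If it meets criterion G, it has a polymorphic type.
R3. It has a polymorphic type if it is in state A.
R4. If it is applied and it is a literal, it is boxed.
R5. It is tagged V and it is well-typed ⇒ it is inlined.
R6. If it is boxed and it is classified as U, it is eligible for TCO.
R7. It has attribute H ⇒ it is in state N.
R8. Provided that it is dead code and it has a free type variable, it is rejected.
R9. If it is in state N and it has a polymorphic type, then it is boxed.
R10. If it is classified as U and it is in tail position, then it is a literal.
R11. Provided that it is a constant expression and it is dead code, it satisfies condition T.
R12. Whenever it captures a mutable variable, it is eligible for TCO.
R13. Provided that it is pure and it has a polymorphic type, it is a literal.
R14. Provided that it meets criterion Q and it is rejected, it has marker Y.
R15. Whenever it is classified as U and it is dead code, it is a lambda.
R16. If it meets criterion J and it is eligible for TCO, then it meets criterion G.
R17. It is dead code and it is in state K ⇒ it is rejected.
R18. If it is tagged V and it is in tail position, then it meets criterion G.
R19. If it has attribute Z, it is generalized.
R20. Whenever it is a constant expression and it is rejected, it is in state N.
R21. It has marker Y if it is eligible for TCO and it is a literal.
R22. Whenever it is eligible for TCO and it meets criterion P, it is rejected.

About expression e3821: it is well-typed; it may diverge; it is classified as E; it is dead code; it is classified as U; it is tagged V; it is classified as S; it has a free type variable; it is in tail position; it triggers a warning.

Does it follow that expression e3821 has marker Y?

By R1 (it is classified as E, it is well-typed): it is a constant expression.
By R8 (it is dead code, it has a free type variable): it is rejected.
By R10 (it is classified as U, it is in tail position): it is a literal.
By R18 (it is tagged V, it is in tail position): it meets criterion G.
By R20 (it is a constant expression, it is rejected): it is in state N.
By R2 (it meets criterion G): it has a polymorphic type.
By R9 (it is in state N, it has a polymorphic type): it is boxed.
By R6 (it is boxed, it is classified as U): it is eligible for TCO.
By R21 (it is eligible for TCO, it is a literal): it has marker Y.

Yes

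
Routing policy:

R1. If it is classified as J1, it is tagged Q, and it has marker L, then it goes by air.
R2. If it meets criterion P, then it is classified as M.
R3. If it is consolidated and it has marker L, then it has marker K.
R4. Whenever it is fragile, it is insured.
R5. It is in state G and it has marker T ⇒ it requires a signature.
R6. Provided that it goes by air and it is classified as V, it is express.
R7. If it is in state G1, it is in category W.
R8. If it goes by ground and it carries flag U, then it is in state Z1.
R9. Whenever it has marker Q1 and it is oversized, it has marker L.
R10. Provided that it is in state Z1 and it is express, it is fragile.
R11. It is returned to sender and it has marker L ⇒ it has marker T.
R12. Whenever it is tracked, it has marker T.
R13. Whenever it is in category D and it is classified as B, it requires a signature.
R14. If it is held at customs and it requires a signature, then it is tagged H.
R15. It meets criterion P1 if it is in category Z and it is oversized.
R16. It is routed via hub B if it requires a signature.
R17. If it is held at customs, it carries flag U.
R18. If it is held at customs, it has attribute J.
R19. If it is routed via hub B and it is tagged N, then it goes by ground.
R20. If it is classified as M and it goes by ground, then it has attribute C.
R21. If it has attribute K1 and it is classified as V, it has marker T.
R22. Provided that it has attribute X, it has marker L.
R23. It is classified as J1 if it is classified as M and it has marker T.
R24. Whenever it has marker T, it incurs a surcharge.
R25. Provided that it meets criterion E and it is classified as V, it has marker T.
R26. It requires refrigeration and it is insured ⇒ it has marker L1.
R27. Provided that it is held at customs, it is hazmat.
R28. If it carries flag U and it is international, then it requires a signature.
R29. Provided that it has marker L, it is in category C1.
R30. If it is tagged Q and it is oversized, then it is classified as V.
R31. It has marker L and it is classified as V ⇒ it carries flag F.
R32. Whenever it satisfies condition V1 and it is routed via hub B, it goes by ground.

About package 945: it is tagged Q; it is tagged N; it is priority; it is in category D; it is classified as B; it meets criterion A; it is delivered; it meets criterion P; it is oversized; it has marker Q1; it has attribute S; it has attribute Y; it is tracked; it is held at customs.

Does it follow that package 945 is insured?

Yes

By R2 (it meets criterion P): it is classified as M.
By R9 (it has marker Q1, it is oversized): it has marker L.
By R12 (it is tracked): it has marker T.
By R13 (it is in category D, it is classified as B): it requires a signature.
By R16 (it requires a signature): it is routed via hub B.
By R17 (it is held at customs): it carries flag U.
By R19 (it is routed via hub B, it is tagged N): it goes by ground.
By R23 (it is classified as M, it has marker T): it is classified as J1.
By R30 (it is tagged Q, it is oversized): it is classified as V.
By R1 (it is classified as J1, it is tagged Q, it has marker L): it goes by air.
By R6 (it goes by air, it is classified as V): it is express.
By R8 (it goes by ground, it carries flag U): it is in state Z1.
By R10 (it is in state Z1, it is express): it is fragile.
By R4 (it is fragile): it is insured.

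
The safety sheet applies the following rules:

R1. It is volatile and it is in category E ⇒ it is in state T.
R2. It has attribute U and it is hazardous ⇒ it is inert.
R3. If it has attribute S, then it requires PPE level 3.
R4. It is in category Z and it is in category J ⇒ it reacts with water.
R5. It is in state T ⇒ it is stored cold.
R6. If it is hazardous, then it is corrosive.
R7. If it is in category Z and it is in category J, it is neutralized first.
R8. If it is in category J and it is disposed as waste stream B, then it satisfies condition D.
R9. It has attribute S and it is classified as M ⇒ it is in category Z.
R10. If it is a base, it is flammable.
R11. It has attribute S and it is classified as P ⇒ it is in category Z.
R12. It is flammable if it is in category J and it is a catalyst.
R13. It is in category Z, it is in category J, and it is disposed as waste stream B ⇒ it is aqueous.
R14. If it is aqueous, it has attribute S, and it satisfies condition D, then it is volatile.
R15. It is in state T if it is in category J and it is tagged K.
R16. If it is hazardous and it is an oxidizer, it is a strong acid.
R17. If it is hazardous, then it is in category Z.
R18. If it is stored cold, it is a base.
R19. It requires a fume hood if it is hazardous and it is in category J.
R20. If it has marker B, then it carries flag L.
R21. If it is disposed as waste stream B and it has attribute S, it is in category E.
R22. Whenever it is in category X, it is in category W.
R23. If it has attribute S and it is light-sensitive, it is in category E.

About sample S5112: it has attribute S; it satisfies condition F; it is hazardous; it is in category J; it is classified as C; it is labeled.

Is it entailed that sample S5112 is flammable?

Forward chaining from the given facts derives: requires PPE level 3, is corrosive, is in category Z, requires a fume hood, reacts with water, is neutralized first.
Rules concluding "it is flammable": R10 needs "it is a base"; R12 needs "it is a catalyst" — none of these are established.

No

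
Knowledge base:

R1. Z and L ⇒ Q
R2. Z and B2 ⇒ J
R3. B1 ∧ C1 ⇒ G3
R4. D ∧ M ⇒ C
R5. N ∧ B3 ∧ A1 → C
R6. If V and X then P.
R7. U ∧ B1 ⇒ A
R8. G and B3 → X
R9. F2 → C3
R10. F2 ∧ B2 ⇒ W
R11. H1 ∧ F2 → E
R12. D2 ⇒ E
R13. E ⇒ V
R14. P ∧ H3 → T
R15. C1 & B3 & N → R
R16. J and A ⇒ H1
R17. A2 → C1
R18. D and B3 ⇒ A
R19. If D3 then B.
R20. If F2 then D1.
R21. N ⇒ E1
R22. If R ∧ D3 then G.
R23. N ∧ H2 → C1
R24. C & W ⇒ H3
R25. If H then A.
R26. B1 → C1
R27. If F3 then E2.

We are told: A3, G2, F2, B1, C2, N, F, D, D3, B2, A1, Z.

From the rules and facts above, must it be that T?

No

Forward chaining from the given facts derives: J, C3, W, B, D1, E1, C1, G3.
The only rule concluding T is R14, which needs P; that is never established.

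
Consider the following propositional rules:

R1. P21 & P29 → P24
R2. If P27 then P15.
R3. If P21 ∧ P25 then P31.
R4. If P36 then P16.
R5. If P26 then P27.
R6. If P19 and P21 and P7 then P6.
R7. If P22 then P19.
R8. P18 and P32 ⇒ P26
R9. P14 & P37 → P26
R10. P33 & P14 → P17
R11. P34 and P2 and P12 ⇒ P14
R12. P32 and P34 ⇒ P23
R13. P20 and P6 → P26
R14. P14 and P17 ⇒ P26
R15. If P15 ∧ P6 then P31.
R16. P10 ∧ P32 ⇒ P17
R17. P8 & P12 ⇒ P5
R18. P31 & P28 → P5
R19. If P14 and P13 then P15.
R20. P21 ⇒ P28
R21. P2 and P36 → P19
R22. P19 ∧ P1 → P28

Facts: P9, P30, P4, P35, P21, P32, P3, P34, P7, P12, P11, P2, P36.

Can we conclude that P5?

No

Forward chaining from the given facts derives: P16, P14, P23, P28, P19, P6.
Rules concluding P5: R17 needs P8; R18 needs P31 — none of these are established.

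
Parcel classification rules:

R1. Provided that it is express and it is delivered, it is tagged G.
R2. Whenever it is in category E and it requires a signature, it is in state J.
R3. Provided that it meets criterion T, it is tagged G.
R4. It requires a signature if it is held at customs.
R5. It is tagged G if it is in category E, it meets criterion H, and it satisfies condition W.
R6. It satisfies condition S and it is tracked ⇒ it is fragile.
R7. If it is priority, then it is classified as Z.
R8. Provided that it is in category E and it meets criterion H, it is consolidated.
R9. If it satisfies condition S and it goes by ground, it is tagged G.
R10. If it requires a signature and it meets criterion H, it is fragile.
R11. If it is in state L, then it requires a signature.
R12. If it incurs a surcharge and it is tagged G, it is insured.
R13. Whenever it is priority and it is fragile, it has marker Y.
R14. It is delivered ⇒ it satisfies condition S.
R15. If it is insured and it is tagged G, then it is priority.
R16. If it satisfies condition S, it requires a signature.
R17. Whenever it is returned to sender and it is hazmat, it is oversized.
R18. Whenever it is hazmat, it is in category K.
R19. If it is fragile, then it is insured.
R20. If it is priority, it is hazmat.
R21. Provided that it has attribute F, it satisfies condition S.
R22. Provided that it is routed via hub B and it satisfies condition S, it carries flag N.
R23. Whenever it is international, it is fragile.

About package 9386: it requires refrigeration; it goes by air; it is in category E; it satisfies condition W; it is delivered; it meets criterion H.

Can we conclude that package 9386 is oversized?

No

Forward chaining from the given facts derives: is tagged G, is consolidated, satisfies condition S, requires a signature, is in state J, is fragile, is insured, is priority, is hazmat, is classified as Z, has marker Y, is in category K.
The only rule concluding "it is oversized" is R17, which needs "it is returned to sender"; that is never established.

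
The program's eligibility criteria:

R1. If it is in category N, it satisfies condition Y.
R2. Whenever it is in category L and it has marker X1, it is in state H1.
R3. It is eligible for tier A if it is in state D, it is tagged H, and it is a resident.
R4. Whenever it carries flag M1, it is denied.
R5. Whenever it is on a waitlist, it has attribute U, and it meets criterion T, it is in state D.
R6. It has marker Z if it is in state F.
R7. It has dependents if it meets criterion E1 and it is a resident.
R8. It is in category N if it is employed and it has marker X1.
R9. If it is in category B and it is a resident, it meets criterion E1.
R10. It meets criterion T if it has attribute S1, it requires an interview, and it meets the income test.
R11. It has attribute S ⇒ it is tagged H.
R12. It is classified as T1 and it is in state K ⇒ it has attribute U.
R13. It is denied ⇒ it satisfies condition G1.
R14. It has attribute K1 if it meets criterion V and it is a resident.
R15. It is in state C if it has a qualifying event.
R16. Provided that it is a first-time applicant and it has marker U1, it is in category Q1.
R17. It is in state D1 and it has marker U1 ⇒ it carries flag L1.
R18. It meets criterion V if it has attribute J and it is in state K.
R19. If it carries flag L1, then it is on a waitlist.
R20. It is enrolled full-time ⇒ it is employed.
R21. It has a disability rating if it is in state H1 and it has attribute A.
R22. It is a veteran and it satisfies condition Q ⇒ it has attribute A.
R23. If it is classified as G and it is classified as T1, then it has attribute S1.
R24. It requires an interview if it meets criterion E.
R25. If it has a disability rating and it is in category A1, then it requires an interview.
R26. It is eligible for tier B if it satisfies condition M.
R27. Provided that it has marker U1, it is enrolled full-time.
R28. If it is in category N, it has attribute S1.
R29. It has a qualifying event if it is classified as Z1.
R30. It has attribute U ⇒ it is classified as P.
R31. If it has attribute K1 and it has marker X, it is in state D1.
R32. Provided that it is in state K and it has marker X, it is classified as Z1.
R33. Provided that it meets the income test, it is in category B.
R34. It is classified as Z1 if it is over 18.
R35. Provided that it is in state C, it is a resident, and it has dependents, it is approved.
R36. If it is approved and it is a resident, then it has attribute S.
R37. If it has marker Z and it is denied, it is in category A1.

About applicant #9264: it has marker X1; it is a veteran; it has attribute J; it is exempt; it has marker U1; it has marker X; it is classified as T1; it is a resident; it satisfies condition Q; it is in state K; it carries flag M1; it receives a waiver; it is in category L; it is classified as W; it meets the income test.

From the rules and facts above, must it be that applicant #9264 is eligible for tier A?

Forward chaining from the given facts derives: is in state H1, is denied, has attribute U, satisfies condition G1, meets criterion V, has attribute A, is enrolled full-time, is classified as P, is classified as Z1, is in category B, meets criterion E1, has attribute K1, is employed, has a disability rating, has a qualifying event, is in state D1, has dependents, is in category N, is in state C, carries flag L1, is on a waitlist, has attribute S1, is approved, has attribute S, satisfies condition Y, is tagged H.
The only rule concluding "it is eligible for tier A" is R3, which needs "it is in state D"; that is never established.

No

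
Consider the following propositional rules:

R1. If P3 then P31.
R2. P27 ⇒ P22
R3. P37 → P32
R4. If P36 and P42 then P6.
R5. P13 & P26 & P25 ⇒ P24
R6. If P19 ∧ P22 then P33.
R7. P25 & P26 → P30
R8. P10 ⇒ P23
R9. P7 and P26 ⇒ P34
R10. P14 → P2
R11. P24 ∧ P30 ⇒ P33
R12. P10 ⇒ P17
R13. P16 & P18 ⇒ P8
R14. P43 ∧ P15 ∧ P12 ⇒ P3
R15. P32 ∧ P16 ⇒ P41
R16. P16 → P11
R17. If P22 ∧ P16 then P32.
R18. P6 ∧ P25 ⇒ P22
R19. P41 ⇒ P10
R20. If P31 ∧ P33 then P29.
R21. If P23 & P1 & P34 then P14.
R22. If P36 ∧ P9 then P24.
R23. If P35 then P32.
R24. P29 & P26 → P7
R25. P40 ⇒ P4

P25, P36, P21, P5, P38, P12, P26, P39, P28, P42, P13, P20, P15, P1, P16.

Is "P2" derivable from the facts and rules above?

Forward chaining from the given facts derives: P6, P24, P30, P33, P11, P22, P32, P41, P10, P23, P17.
The only rule concluding P2 is R10, which needs P14; that is never established.

No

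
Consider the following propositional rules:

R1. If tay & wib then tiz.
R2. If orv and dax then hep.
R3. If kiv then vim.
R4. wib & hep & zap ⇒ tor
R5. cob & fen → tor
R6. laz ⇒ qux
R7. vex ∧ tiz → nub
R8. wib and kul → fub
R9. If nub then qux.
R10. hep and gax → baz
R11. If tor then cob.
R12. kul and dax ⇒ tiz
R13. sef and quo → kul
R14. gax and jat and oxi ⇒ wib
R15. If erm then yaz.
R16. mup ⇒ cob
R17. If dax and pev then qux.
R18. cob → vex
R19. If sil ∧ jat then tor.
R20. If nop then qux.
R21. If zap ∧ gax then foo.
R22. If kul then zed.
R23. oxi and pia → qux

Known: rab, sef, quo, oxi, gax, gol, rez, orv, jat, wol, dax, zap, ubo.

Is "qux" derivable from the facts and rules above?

Yes

hep  (by R2: orv, dax)
kul  (by R13: sef, quo)
wib  (by R14: gax, jat, oxi)
tor  (by R4: wib, hep, zap)
cob  (by R11: tor)
tiz  (by R12: kul, dax)
vex  (by R18: cob)
nub  (by R7: vex, tiz)
qux  (by R9: nub)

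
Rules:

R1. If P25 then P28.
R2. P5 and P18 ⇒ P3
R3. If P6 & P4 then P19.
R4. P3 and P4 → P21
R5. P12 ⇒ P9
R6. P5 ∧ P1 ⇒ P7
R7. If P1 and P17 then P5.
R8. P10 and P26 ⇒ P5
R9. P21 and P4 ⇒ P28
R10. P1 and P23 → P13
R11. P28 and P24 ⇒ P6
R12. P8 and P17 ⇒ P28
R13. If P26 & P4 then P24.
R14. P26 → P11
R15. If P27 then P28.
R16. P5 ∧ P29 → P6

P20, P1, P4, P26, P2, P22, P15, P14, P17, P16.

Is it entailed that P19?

No

Forward chaining from the given facts derives: P5, P24, P11, P7.
The only rule concluding P19 is R3, which needs P6; that is never established.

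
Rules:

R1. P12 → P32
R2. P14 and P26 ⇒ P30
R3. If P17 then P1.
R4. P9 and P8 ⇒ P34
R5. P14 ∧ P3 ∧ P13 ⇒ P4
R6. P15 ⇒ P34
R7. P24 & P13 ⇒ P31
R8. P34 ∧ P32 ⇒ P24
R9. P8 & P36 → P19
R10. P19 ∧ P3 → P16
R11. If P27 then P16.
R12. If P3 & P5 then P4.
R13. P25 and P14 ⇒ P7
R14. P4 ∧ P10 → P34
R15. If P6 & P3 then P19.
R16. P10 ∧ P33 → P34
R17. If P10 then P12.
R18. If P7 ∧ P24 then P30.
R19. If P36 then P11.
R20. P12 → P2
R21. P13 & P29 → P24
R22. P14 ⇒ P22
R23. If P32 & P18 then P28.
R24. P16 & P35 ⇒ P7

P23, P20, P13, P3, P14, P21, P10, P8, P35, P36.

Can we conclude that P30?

P4  (by R5: P14, P3, P13)
P19  (by R9: P8, P36)
P16  (by R10: P19, P3)
P34  (by R14: P4, P10)
P12  (by R17: P10)
P7  (by R24: P16, P35)
P32  (by R1: P12)
P24  (by R8: P34, P32)
P30  (by R18: P7, P24)

Yes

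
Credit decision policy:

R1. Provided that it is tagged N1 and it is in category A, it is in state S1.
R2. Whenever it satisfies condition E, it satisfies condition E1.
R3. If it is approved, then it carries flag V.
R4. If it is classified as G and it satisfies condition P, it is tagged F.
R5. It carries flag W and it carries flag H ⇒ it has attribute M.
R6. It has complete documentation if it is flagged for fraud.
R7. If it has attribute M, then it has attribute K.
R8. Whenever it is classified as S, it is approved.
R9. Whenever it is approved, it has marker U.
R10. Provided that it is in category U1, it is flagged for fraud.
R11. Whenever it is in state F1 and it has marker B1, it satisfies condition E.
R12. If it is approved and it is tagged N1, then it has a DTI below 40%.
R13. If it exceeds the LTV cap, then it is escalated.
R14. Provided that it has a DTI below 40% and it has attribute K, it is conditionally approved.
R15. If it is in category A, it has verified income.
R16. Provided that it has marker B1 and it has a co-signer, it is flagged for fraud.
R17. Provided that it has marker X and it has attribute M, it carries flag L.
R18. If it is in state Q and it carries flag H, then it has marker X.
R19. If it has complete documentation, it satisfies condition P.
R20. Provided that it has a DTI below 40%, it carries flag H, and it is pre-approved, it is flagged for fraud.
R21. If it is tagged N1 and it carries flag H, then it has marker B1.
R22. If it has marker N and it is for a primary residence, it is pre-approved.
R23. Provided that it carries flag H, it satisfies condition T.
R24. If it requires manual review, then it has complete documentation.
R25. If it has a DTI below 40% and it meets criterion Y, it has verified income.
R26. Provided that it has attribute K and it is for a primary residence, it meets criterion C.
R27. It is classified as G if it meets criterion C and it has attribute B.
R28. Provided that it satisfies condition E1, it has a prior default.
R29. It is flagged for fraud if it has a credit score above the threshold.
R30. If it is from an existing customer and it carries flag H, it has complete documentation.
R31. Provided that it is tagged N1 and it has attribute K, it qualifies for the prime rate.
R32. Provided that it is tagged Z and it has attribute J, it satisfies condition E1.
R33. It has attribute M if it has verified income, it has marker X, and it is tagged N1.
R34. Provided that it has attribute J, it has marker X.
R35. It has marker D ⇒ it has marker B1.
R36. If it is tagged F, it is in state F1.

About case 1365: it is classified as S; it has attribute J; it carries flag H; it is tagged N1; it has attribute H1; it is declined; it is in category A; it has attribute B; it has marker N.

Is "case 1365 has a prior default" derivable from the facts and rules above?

No

Forward chaining from the given facts derives: is in state S1, is approved, has marker U, has a DTI below 40%, has verified income, has marker B1, satisfies condition T, has marker X, carries flag V, has attribute M, has attribute K, is conditionally approved, carries flag L, qualifies for the prime rate.
The only rule concluding "it has a prior default" is R28, which needs "it satisfies condition E1"; that is never established.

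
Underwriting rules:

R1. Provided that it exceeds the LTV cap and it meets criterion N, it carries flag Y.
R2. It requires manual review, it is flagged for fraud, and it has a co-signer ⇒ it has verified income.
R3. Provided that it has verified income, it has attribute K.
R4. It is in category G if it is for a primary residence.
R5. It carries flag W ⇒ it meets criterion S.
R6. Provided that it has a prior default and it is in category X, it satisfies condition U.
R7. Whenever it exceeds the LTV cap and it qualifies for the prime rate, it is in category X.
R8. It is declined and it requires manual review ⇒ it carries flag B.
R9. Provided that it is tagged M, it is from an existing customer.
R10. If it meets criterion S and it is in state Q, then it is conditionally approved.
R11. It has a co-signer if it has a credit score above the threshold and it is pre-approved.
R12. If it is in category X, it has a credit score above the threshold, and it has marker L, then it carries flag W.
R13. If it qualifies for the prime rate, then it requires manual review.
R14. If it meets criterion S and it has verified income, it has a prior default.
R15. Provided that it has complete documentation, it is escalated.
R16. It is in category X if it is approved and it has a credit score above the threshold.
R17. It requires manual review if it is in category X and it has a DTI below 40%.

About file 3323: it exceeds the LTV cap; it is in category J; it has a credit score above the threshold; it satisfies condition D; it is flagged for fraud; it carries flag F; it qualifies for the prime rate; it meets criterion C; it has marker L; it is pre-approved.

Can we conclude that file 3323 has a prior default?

By R7 (it exceeds the LTV cap, it qualifies for the prime rate): it is in category X.
By R11 (it has a credit score above the threshold, it is pre-approved): it has a co-signer.
By R12 (it is in category X, it has a credit score above the threshold, it has marker L): it carries flag W.
By R13 (it qualifies for the prime rate): it requires manual review.
By R2 (it requires manual review, it is flagged for fraud, it has a co-signer): it has verified income.
By R5 (it carries flag W): it meets criterion S.
By R14 (it meets criterion S, it has verified income): it has a prior default.

Yes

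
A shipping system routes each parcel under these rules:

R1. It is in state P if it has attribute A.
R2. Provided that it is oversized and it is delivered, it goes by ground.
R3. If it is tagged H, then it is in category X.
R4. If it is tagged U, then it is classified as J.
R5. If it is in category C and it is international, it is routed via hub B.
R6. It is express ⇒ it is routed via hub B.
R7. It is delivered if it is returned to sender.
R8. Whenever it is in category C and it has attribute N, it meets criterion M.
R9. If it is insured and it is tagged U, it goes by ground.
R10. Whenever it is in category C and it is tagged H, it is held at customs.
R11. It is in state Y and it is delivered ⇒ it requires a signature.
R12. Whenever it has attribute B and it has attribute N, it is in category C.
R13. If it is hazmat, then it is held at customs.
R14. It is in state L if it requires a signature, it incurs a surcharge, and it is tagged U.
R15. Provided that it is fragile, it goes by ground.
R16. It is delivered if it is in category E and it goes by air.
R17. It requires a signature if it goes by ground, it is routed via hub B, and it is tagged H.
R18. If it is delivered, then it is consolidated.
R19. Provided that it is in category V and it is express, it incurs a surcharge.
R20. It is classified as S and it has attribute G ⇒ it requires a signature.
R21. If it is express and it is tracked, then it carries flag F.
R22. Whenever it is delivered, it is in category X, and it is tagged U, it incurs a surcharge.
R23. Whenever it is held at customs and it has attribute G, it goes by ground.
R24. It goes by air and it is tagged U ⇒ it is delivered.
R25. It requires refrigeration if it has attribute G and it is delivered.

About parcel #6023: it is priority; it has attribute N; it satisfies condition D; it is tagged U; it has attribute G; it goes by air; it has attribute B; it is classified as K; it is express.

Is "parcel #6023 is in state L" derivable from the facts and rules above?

Forward chaining from the given facts derives: is classified as J, is routed via hub B, is in category C, is delivered, requires refrigeration, meets criterion M, is consolidated.
The only rule concluding "it is in state L" is R14, which needs "it requires a signature"; that is never established.

No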